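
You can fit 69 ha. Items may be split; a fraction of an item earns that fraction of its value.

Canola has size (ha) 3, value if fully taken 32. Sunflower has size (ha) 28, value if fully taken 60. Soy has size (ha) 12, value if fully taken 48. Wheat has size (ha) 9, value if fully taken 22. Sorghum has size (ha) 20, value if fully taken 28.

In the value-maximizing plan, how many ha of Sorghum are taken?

Rank by value-to-size ratio: Canola 32/3≈10.7, Soy 48/12≈4, Wheat 22/9≈2.44, Sunflower 60/28≈2.14, Sorghum 28/20≈1.4.
All 3 ha of Canola fit (value 32) → 66 remain.
All 12 ha of Soy fit (value 48) → 54 remain.
Take all of Wheat (9 ha, value 22) → 45 ha left.
Sunflower: take in full, 28 ha for value 60 → 17 left.
Only 17 ha remain; take 17/20 of Sorghum for value 28×17/20 = 23.8.

17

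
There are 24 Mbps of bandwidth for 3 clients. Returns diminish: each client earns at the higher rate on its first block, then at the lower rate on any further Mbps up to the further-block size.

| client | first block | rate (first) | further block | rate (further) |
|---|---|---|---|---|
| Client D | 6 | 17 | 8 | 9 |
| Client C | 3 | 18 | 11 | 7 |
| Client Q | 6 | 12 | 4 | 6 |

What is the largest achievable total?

307

Rank every tier by rate: Client C/tier1 18 > Client D/tier1 17 > Client Q/tier1 12 > Client D/tier2 9 > Client C/tier2 7 > Client Q/tier2 6.
Fill Client C tier1 block (3 at 18) → 21 left.
Client D/tier1 (17): +6 → 15 left.
Client Q/tier1 (12): +6 → 9 left.
Client D/tier2 (9): +8 → 1 left.
1 remain; put them into Client C tier2 at 7.
Total = 18×3 + 17×6 + 12×6 + 9×8 + 7×1 = 307.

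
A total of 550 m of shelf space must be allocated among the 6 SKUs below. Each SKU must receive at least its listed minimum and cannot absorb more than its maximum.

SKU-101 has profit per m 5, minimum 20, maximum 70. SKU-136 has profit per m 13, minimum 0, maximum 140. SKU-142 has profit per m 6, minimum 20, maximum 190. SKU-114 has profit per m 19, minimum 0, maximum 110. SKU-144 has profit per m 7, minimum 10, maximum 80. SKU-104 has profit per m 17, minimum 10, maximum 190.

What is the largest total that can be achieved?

7850

Meeting every minimum uses 20+0+20+0+10+10 = 60 m, leaving 490.
Highest profit per m first: SKU-114 19 > SKU-104 17 > SKU-136 13 > SKU-144 7 > SKU-142 6 > SKU-101 5.
Give SKU-114 110 more to hit its cap of 110 — 380 left.
Give SKU-104 180 more to hit its cap of 190 — 200 left.
Give SKU-136 140 more to hit its cap of 140 — 60 left.
Only 60 left; SKU-144 takes them to reach 70.
Total = 5×20 + 13×140 + 6×20 + 19×110 + 7×70 + 17×190 = 7850.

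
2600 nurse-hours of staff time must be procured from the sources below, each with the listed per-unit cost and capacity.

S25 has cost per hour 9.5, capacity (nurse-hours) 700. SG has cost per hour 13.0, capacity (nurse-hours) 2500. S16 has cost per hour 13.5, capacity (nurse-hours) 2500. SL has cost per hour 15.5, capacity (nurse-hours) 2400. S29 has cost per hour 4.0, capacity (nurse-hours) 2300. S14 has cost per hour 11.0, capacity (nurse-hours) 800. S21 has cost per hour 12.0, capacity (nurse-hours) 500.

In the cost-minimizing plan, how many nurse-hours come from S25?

300

Use sources in increasing cost order.
S29 at 4.0: take all 2300 nurse-hours ; 300 still needed.
Take 300 from S25 at 9.5 to finish.
S14, S21, SG, S16, SL: unused.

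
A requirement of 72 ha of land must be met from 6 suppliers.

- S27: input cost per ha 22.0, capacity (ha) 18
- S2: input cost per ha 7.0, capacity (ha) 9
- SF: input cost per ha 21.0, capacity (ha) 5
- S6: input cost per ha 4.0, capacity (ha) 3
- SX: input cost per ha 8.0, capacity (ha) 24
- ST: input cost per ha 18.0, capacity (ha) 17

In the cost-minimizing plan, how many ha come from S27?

Cheapest first:
Take 3 from S6 at 4.0 — need 69 more.
S2 at 7.0: take all 9 ha — 60 still needed.
SX (8.0): use full 24 — 36 ha to go.
ST at 18.0: take all 17 ha — 19 still needed.
Take 5 from SF at 21.0 — need 14 more.
S27 at 22.0: take 14 of its 18 — requirement met.

14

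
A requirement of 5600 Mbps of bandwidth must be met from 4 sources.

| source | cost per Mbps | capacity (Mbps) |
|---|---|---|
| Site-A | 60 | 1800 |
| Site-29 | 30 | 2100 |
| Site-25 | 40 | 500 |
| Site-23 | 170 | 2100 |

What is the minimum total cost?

Fill from the cheapest source first.
Site-29 (30): use full 2100 ; 3500 Mbps to go.
Take 500 from Site-25 at 40 ; need 3000 more.
Site-A at 60: take all 1800 Mbps ; 1200 still needed.
Site-23 (170): take the remaining 1200 ; done.
Cost = 2100×30 + 500×40 + 1800×60 + 1200×170 = 395000.

395000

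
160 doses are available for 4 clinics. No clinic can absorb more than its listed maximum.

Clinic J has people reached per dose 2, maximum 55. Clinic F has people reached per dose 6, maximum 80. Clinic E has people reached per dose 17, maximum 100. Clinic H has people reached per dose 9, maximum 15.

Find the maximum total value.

2105

Highest people reached per dose first: Clinic E 17 > Clinic H 9 > Clinic F 6 > Clinic J 2.
Give Clinic E 100 to hit its cap of 100 ; 60 left.
Clinic H: +15 to 15 (cap) ; 45 left.
Clinic F: +45 (room for 80) → 45. Pool exhausted.
Total = 6×45 + 17×100 + 9×15 = 2105.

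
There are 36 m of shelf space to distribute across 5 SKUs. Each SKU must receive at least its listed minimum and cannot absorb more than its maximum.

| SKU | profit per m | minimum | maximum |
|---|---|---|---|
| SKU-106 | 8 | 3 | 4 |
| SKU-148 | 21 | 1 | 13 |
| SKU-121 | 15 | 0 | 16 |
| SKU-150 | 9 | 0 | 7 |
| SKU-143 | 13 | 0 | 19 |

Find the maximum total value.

589

Meeting every minimum uses 3+1+0+0+0 = 4 m, leaving 32.
Order the SKUs by profit per m: SKU-148 21 > SKU-121 15 > SKU-143 13 > SKU-150 9 > SKU-106 8.
SKU-148: +12 to 13 (cap) ; 20 left.
SKU-121: +16 to 16 (cap) ; 4 left.
Only 4 left; SKU-143 takes them to reach 4.
Total = 8×3 + 21×13 + 15×16 + 13×4 = 589.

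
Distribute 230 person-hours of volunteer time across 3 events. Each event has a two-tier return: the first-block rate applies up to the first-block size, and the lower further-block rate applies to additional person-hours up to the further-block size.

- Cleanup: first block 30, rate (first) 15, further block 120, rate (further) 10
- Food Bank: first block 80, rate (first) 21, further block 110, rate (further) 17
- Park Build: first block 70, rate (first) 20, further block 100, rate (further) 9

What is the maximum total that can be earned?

Rank every tier by rate: Food Bank/first 21 > Park Build/first 20 > Food Bank/second 17 > Cleanup/first 15 > Cleanup/second 10 > Park Build/second 9.
Food Bank first at 21: fill all 80 ; 150 left.
Park Build first at 20: fill all 70 ; 80 left.
Food Bank second at 17: only 80 left, fill 80.
Total = 21×80 + 20×70 + 17×80 = 4440.

4440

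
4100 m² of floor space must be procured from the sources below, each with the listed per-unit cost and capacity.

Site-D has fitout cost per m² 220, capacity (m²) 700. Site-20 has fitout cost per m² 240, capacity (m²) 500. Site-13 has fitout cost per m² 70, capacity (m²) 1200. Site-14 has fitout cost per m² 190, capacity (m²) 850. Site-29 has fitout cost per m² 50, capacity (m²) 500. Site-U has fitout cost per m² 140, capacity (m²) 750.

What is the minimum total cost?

Use sources in increasing cost order.
Site-29 (50): use full 500 ; 3600 m² to go.
Take 1200 from Site-13 at 70 ; need 2400 more.
Site-U (140): use full 750 ; 1650 m² to go.
Site-14 (190): use full 850 ; 800 m² to go.
Site-D at 220: take all 700 m² ; 100 still needed.
Site-20 (240): take the remaining 100 ; done.
Cost = 500×50 + 1200×70 + 750×140 + 850×190 + 700×220 + 100×240 = 553500.

553500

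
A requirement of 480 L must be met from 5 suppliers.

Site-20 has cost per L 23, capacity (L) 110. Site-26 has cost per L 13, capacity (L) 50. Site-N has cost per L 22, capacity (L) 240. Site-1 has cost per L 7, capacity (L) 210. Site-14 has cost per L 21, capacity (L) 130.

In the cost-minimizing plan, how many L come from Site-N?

90

Fill from the cheapest supplier first.
Site-1 at 7: take all 210 L → 270 still needed.
Take 50 from Site-26 at 13 → need 220 more.
Site-14 (21): use full 130 → 90 L to go.
Take 90 from Site-N at 22 to finish.
Site-20: unused.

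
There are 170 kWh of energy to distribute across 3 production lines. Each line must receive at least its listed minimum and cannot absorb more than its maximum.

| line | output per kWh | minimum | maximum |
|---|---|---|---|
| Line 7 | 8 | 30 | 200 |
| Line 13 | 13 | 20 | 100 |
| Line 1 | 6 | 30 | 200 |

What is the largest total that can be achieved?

1800

Meeting every minimum uses 30+20+30 = 80 kWh, leaving 90.
Highest output per kWh first: Line 13 13 > Line 7 8 > Line 1 6.
Line 13: +80 to 100 (cap) → 10 left.
Line 7: +10 (room for 170) → 40. Pool exhausted.
Total = 8×40 + 13×100 + 6×30 = 1800.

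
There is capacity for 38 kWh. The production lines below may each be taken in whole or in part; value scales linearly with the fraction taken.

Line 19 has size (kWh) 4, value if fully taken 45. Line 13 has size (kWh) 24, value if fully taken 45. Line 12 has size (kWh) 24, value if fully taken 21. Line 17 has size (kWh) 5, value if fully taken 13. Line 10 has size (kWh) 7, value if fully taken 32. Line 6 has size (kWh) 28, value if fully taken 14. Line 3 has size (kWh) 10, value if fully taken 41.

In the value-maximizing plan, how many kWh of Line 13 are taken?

12

Best value per unit of size first: Line 19 45/4≈11.2, Line 10 32/7≈4.57, Line 3 41/10≈4.1, Line 17 13/5≈2.6, Line 13 45/24≈1.88, Line 12 21/24≈0.875, Line 6 14/28≈0.5.
Take all of Line 19 (4 kWh, value 45) — 34 kWh left.
Line 10: take in full, 7 kWh for value 32 — 27 left.
Take all of Line 3 (10 kWh, value 41) — 17 kWh left.
All 5 kWh of Line 17 fit (value 13) — 12 remain.
12 kWh left: a 12/24 share of Line 13 gives 45×12/24 = 22.5.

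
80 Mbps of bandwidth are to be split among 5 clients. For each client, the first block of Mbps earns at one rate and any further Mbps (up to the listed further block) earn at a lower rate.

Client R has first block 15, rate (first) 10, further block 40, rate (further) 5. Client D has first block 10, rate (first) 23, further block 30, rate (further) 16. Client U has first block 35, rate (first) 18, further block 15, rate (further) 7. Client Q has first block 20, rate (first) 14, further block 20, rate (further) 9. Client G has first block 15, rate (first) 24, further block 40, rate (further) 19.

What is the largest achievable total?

Order all 10 blocks by rate: Client G/tier1 24 > Client D/tier1 23 > Client G/tier2 19 > Client U/tier1 18 > Client D/tier2 16 > Client Q/tier1 14 > Client R/tier1 10 > Client Q/tier2 9 > Client U/tier2 7 > Client R/tier2 5.
Client G/tier1 (24): +15 — 65 left.
Client D/tier1 (23): +10 — 55 left.
Client G/tier2 (19): +40 — 15 left.
Client U/tier1: +15 of 35 at 18; pool empty.
Total = 24×15 + 23×10 + 19×40 + 18×15 = 1620.

1620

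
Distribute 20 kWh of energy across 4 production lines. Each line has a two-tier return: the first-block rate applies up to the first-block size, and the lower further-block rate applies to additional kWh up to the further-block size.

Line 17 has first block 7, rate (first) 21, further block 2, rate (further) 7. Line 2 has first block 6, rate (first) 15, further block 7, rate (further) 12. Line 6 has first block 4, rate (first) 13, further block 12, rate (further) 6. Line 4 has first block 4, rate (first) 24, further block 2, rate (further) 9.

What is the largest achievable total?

Rank every tier by rate: Line 4/T1 24 > Line 17/T1 21 > Line 2/T1 15 > Line 6/T1 13 > Line 2/T2 12 > Line 4/T2 9 > Line 17/T2 7 > Line 6/T2 6.
Line 4/T1 (24): +4 ; 16 left.
Line 17 T1 at 21: fill all 7 ; 9 left.
Line 2/T1 (15): +6 ; 3 left.
Line 6 T1 at 13: only 3 left, fill 3.
Total = 24×4 + 21×7 + 15×6 + 13×3 = 372.

372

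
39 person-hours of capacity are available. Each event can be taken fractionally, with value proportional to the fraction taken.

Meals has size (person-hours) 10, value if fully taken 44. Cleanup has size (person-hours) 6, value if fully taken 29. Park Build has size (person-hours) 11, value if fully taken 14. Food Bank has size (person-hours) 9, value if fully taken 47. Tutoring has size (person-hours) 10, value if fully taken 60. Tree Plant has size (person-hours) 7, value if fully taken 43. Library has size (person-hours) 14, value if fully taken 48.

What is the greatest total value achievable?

Sort by value density: Tree Plant 43/7≈6.14, Tutoring 60/10≈6, Food Bank 47/9≈5.22, Cleanup 29/6≈4.83, Meals 44/10≈4.4, Library 48/14≈3.43, Park Build 14/11≈1.27.
Tree Plant: take in full, 7 person-hours for value 43 — 32 left.
All 10 person-hours of Tutoring fit (value 60) — 22 remain.
Food Bank: take in full, 9 person-hours for value 47 — 13 left.
Cleanup: take in full, 6 person-hours for value 29 — 7 left.
7 person-hours left: a 7/10 share of Meals gives 44×7/10 = 30.8.
Total value = 209.8.

209.8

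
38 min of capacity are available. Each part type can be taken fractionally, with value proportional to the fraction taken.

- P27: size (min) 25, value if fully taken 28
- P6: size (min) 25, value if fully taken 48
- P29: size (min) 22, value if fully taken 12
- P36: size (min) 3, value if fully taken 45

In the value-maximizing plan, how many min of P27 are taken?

Best value per unit of size first: P36 45/3≈15, P6 48/25≈1.92, P27 28/25≈1.12, P29 12/22≈0.545.
All 3 min of P36 fit (value 45) ; 35 remain.
Take all of P6 (25 min, value 48) ; 10 min left.
Fill the last 10 min with part of P27: 10/25 of it earns 11.2.

10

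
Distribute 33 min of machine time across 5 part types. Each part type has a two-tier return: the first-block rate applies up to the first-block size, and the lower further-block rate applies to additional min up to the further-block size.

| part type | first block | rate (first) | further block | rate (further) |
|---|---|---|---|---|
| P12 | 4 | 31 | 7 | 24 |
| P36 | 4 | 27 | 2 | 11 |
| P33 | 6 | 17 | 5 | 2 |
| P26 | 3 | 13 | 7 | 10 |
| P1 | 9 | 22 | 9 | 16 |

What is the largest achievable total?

748

Treat each block as its own option and order by rate: P12/T1 31 > P36/T1 27 > P12/T2 24 > P1/T1 22 > P33/T1 17 > P1/T2 16 > P26/T1 13 > P36/T2 11 > P26/T2 10 > P33/T2 2.
P12/T1 (31): +4 ; 29 left.
P36/T1 (27): +4 ; 25 left.
P12/T2 (24): +7 ; 18 left.
Fill P1 T1 block (9 at 22) ; 9 left.
Fill P33 T1 block (6 at 17) ; 3 left.
3 remain; put them into P1 T2 at 16.
Total = 31×4 + 27×4 + 24×7 + 22×9 + 17×6 + 16×3 = 748.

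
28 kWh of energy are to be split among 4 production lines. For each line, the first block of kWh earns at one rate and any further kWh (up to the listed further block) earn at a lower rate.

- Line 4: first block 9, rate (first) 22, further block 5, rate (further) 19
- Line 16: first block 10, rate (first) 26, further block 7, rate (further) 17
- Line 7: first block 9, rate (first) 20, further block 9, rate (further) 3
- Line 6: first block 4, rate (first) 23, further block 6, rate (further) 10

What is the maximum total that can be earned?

Order all 8 blocks by rate: Line 16/first 26 > Line 6/first 23 > Line 4/first 22 > Line 7/first 20 > Line 4/second 19 > Line 16/second 17 > Line 6/second 10 > Line 7/second 3.
Fill Line 16 first block (10 at 26) ; 18 left.
Line 6 first at 23: fill all 4 ; 14 left.
Fill Line 4 first block (9 at 22) ; 5 left.
Line 7/first: +5 of 9 at 20; pool empty.
Total = 26×10 + 23×4 + 22×9 + 20×5 = 650.

650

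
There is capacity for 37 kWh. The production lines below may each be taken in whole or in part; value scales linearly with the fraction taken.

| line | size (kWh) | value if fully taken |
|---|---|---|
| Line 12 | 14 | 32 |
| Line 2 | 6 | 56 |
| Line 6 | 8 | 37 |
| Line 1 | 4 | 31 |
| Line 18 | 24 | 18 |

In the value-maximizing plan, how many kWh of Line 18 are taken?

5

Best value per unit of size first: Line 2 56/6≈9.33, Line 1 31/4≈7.75, Line 6 37/8≈4.62, Line 12 32/14≈2.29, Line 18 18/24≈0.75.
Take all of Line 2 (6 kWh, value 56) → 31 kWh left.
Take all of Line 1 (4 kWh, value 31) → 27 kWh left.
All 8 kWh of Line 6 fit (value 37) → 19 remain.
Line 12: take in full, 14 kWh for value 32 → 5 left.
5 kWh left: a 5/24 share of Line 18 gives 18×5/24 = 3.75.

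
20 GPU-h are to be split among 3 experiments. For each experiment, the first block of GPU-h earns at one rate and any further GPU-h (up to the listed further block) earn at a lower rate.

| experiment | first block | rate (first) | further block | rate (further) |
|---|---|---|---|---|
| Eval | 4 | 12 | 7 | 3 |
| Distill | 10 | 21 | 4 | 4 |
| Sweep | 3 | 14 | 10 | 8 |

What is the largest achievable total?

Treat each block as its own option and order by rate: Distill/first 21 > Sweep/first 14 > Eval/first 12 > Sweep/second 8 > Distill/second 4 > Eval/second 3.
Fill Distill first block (10 at 21) → 10 left.
Sweep/first (14): +3 → 7 left.
Eval/first (12): +4 → 3 left.
3 remain; put them into Sweep second at 8.
Total = 21×10 + 14×3 + 12×4 + 8×3 = 324.

324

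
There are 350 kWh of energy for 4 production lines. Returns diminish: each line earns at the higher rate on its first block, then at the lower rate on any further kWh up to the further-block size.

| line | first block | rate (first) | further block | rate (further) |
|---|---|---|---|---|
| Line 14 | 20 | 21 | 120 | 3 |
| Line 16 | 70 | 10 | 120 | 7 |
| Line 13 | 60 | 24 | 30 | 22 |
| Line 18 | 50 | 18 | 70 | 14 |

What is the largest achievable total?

Order all 8 blocks by rate: Line 13/T1 24 > Line 13/T2 22 > Line 14/T1 21 > Line 18/T1 18 > Line 18/T2 14 > Line 16/T1 10 > Line 16/T2 7 > Line 14/T2 3.
Line 13/T1 (24): +60 ; 290 left.
Fill Line 13 T2 block (30 at 22) ; 260 left.
Line 14 T1 at 21: fill all 20 ; 240 left.
Line 18 T1 at 18: fill all 50 ; 190 left.
Fill Line 18 T2 block (70 at 14) ; 120 left.
Fill Line 16 T1 block (70 at 10) ; 50 left.
Line 16/T2: +50 of 120 at 7; pool empty.
Total = 24×60 + 22×30 + 21×20 + 18×50 + 14×70 + 10×70 + 7×50 = 5450.

5450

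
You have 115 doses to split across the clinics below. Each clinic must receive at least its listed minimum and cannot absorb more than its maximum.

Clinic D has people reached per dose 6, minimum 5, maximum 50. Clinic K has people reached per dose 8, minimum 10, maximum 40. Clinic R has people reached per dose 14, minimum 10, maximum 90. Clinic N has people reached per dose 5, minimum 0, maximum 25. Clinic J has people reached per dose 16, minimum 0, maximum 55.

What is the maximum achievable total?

1620

Meeting every minimum uses 5+10+10+0+0 = 25 doses, leaving 90.
Highest people reached per dose first: Clinic J 16 > Clinic R 14 > Clinic K 8 > Clinic D 6 > Clinic N 5.
Clinic J: +55 to 55 (cap) ; 35 left.
Clinic R has room for 80 more but only 35 remain, so it gets 45.
Total = 6×5 + 8×10 + 14×45 + 16×55 = 1620.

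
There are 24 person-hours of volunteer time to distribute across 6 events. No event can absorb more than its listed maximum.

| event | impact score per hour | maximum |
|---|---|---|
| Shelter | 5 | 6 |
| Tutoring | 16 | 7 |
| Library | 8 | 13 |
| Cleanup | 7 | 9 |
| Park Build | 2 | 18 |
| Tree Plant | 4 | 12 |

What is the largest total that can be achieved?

244

Highest impact score per hour first: Tutoring 16 > Library 8 > Cleanup 7 > Shelter 5 > Tree Plant 4 > Park Build 2.
Give Tutoring 7 to hit its cap of 7 → 17 left.
Library takes 13 to reach its cap of 13 → 4 left.
Cleanup has room for 9 but only 4 remain, so it gets 4.
Total = 16×7 + 8×13 + 7×4 = 244.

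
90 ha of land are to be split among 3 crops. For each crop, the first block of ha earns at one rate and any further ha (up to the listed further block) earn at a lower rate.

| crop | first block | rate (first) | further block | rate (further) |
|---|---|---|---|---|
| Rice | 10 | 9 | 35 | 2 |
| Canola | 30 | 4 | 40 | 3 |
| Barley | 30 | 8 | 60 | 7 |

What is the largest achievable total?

Order all 6 blocks by rate: Rice/T1 9 > Barley/T1 8 > Barley/T2 7 > Canola/T1 4 > Canola/T2 3 > Rice/T2 2.
Fill Rice T1 block (10 at 9) → 80 left.
Fill Barley T1 block (30 at 8) → 50 left.
Barley T2 at 7: only 50 left, fill 50.
Total = 9×10 + 8×30 + 7×50 = 680.

680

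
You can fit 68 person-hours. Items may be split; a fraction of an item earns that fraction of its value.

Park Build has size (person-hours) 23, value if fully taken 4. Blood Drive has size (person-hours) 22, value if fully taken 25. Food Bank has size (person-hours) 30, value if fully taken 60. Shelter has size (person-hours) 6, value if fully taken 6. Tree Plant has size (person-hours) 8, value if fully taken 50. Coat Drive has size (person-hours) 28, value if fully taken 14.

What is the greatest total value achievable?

142

Rank by value-to-size ratio: Tree Plant 50/8≈6.25, Food Bank 60/30≈2, Blood Drive 25/22≈1.14, Shelter 6/6≈1, Coat Drive 14/28≈0.5, Park Build 4/23≈0.174.
All 8 person-hours of Tree Plant fit (value 50) ; 60 remain.
Food Bank: take in full, 30 person-hours for value 60 ; 30 left.
All 22 person-hours of Blood Drive fit (value 25) ; 8 remain.
Shelter: take in full, 6 person-hours for value 6 ; 2 left.
2 person-hours left: a 2/28 share of Coat Drive gives 14×2/28 = 1.
Total value = 142.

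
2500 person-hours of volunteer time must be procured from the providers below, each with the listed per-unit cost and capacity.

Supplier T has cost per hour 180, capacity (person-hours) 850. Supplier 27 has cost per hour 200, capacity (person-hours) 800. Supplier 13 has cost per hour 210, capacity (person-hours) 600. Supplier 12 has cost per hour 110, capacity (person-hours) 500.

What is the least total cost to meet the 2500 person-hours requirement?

441500

Use providers in increasing cost order.
Take 500 from Supplier 12 at 110 — need 2000 more.
Supplier T at 180: take all 850 person-hours — 1150 still needed.
Supplier 27 at 200: take all 800 person-hours — 350 still needed.
Supplier 13 (210): take the remaining 350 — done.
Cost = 500×110 + 850×180 + 800×200 + 350×210 = 441500.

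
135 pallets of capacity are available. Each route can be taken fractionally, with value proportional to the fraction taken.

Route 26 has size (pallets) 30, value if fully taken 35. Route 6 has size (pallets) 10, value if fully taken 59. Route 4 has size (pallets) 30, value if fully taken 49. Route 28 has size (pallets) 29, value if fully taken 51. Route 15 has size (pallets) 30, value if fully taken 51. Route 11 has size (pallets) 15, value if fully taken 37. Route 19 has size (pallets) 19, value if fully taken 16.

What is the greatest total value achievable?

Best value per unit of size first: Route 6 59/10≈5.9, Route 11 37/15≈2.47, Route 28 51/29≈1.76, Route 15 51/30≈1.7, Route 4 49/30≈1.63, Route 26 35/30≈1.17, Route 19 16/19≈0.842.
All 10 pallets of Route 6 fit (value 59) ; 125 remain.
Take all of Route 11 (15 pallets, value 37) ; 110 pallets left.
Take all of Route 28 (29 pallets, value 51) ; 81 pallets left.
All 30 pallets of Route 15 fit (value 51) ; 51 remain.
Take all of Route 4 (30 pallets, value 49) ; 21 pallets left.
Fill the last 21 pallets with part of Route 26: 21/30 of it earns 24.5.
Total value = 271.5.

271.5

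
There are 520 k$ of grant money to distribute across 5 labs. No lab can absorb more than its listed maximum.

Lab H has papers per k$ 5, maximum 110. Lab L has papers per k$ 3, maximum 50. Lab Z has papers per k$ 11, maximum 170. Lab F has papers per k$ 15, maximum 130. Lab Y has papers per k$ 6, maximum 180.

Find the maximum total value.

Order the labs by papers per k$: Lab F 15 > Lab Z 11 > Lab Y 6 > Lab H 5 > Lab L 3.
Lab F takes 130 to reach its cap of 130 — 390 left.
Lab Z takes 170 to reach its cap of 170 — 220 left.
Lab Y takes 180 to reach its cap of 180 — 40 left.
Lab H has room for 110 but only 40 remain, so it gets 40.
Total = 5×40 + 11×170 + 15×130 + 6×180 = 5100.

5100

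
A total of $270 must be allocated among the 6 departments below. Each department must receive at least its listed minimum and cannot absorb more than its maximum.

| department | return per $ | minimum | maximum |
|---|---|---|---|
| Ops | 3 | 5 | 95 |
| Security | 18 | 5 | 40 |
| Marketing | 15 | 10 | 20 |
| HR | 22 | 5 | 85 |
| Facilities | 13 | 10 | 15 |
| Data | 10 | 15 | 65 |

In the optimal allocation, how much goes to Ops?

Meeting every minimum uses 5+5+10+5+10+15 = 50 $, leaving 220.
Rank by return per $: HR 22 > Security 18 > Marketing 15 > Facilities 13 > Data 10 > Ops 3.
HR takes 80 more to reach its cap of 85 ; 140 left.
Give Security 35 more to hit its cap of 40 ; 105 left.
Marketing: +10 to 20 (cap) ; 95 left.
Facilities takes 5 more to reach its cap of 15 ; 90 left.
Data: +50 to 65 (cap) ; 40 left.
Ops: +40 (room for 90) → 45. Pool exhausted.

45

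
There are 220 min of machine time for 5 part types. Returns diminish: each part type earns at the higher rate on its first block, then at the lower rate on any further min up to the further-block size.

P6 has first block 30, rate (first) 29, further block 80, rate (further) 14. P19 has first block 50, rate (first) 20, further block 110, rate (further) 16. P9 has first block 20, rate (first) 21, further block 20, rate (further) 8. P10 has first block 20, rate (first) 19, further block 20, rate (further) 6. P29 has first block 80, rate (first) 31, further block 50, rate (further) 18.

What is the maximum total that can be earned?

Rank every tier by rate: P29/first 31 > P6/first 29 > P9/first 21 > P19/first 20 > P10/first 19 > P29/second 18 > P19/second 16 > P6/second 14 > P9/second 8 > P10/second 6.
Fill P29 first block (80 at 31) ; 140 left.
Fill P6 first block (30 at 29) ; 110 left.
Fill P9 first block (20 at 21) ; 90 left.
Fill P19 first block (50 at 20) ; 40 left.
P10 first at 19: fill all 20 ; 20 left.
P29 second at 18: only 20 left, fill 20.
Total = 31×80 + 29×30 + 21×20 + 20×50 + 19×20 + 18×20 = 5510.

5510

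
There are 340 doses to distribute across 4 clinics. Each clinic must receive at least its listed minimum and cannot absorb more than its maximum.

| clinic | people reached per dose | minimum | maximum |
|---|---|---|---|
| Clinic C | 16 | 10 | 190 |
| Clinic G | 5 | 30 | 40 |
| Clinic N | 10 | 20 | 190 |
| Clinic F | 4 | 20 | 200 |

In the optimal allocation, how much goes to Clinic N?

Meeting every minimum uses 10+30+20+20 = 80 doses, leaving 260.
Highest people reached per dose first: Clinic C 16 > Clinic N 10 > Clinic G 5 > Clinic F 4.
Clinic C: +180 to 190 (cap) — 80 left.
Only 80 left; Clinic N takes them to reach 100.

100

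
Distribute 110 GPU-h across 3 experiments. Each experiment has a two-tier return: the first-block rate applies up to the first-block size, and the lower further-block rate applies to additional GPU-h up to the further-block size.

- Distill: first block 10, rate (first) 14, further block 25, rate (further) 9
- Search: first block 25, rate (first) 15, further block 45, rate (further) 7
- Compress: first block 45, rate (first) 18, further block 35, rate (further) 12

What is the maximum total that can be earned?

Order all 6 blocks by rate: Compress/T1 18 > Search/T1 15 > Distill/T1 14 > Compress/T2 12 > Distill/T2 9 > Search/T2 7.
Compress T1 at 18: fill all 45 — 65 left.
Search/T1 (15): +25 — 40 left.
Distill T1 at 14: fill all 10 — 30 left.
Compress/T2: +30 of 35 at 12; pool empty.
Total = 18×45 + 15×25 + 14×10 + 12×30 = 1685.

1685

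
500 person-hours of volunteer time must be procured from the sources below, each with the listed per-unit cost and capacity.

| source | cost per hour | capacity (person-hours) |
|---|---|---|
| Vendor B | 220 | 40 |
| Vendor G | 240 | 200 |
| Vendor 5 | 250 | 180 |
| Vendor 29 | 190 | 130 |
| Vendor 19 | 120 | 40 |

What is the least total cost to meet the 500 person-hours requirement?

108800

Cheapest first:
Take 40 from Vendor 19 at 120 → need 460 more.
Vendor 29 at 190: take all 130 person-hours → 330 still needed.
Take 40 from Vendor B at 220 → need 290 more.
Vendor G at 240: take all 200 person-hours → 90 still needed.
Take 90 from Vendor 5 at 250 to finish.
Cost = 40×120 + 130×190 + 40×220 + 200×240 + 90×250 = 108800.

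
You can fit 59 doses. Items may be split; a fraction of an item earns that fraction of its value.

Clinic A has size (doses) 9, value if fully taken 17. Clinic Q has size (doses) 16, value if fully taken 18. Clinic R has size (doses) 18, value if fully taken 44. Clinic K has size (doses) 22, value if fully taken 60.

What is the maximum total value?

Best value per unit of size first: Clinic K 60/22≈2.73, Clinic R 44/18≈2.44, Clinic A 17/9≈1.89, Clinic Q 18/16≈1.12.
All 22 doses of Clinic K fit (value 60) ; 37 remain.
All 18 doses of Clinic R fit (value 44) ; 19 remain.
Take all of Clinic A (9 doses, value 17) ; 10 doses left.
Only 10 doses remain; take 10/16 of Clinic Q for value 18×10/16 = 11.25.
Total value = 132.25.

132.25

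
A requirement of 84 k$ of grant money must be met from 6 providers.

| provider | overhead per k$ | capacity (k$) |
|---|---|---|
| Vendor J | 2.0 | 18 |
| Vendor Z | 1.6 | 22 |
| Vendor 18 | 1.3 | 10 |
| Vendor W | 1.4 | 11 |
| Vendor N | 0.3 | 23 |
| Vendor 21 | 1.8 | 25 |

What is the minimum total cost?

Use providers in increasing cost order.
Take 23 from Vendor N at 0.3 ; need 61 more.
Vendor 18 (1.3): use full 10 ; 51 k$ to go.
Vendor W at 1.4: take all 11 k$ ; 40 still needed.
Vendor Z at 1.6: take all 22 k$ ; 18 still needed.
Vendor 21 at 1.8: take 18 of its 25 ; requirement met.
Vendor J: unused.
Cost = 23×0.3 + 10×1.3 + 11×1.4 + 22×1.6 + 18×1.8 = 102.9.

102.9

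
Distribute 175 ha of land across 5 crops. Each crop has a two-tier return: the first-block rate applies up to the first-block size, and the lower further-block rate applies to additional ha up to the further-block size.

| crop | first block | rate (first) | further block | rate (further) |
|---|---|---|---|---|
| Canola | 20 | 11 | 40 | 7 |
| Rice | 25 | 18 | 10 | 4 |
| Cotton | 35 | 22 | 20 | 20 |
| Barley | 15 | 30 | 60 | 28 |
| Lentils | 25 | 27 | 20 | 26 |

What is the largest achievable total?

4495

Order all 10 blocks by rate: Barley/first 30 > Barley/second 28 > Lentils/first 27 > Lentils/second 26 > Cotton/first 22 > Cotton/second 20 > Rice/first 18 > Canola/first 11 > Canola/second 7 > Rice/second 4.
Barley/first (30): +15 → 160 left.
Barley second at 28: fill all 60 → 100 left.
Fill Lentils first block (25 at 27) → 75 left.
Fill Lentils second block (20 at 26) → 55 left.
Cotton first at 22: fill all 35 → 20 left.
Cotton/second (20): +20 → 0 left.
Total = 30×15 + 28×60 + 27×25 + 26×20 + 22×35 + 20×20 = 4495.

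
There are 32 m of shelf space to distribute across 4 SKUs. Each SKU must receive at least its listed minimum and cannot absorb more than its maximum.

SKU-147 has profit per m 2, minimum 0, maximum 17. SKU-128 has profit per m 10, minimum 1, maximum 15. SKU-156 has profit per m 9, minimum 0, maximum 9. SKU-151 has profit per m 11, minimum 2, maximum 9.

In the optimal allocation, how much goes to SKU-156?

Meeting every minimum uses 0+1+0+2 = 3 m, leaving 29.
Rank by profit per m: SKU-151 11 > SKU-128 10 > SKU-156 9 > SKU-147 2.
SKU-151 takes 7 more to reach its cap of 9 — 22 left.
SKU-128 takes 14 more to reach its cap of 15 — 8 left.
Only 8 left; SKU-156 takes them to reach 8.

8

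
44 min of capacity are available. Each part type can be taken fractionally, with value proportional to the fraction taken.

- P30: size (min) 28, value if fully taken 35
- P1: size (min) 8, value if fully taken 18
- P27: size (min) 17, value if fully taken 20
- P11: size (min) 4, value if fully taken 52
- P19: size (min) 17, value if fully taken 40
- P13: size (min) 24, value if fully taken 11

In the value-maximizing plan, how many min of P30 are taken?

15

Best value per unit of size first: P11 52/4≈13, P19 40/17≈2.35, P1 18/8≈2.25, P30 35/28≈1.25, P27 20/17≈1.18, P13 11/24≈0.458.
All 4 min of P11 fit (value 52) ; 40 remain.
Take all of P19 (17 min, value 40) ; 23 min left.
All 8 min of P1 fit (value 18) ; 15 remain.
Fill the last 15 min with part of P30: 15/28 of it earns 18.75.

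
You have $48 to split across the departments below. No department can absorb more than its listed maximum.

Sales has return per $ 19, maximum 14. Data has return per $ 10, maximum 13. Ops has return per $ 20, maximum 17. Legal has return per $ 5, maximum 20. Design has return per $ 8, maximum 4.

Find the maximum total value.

768

Highest return per $ first: Ops 20 > Sales 19 > Data 10 > Design 8 > Legal 5.
Ops: +17 to 17 (cap) — 31 left.
Sales takes 14 to reach its cap of 14 — 17 left.
Data: +13 to 13 (cap) — 4 left.
Design: +4 to 4 (cap) — 0 left.
Total = 19×14 + 10×13 + 20×17 + 8×4 = 768.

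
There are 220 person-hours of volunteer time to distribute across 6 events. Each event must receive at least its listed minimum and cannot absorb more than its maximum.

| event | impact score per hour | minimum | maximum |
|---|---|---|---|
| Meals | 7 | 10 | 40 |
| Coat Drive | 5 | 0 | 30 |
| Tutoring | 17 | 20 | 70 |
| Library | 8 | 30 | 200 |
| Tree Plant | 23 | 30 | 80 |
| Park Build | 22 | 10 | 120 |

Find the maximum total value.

Meeting every minimum uses 10+0+20+30+30+10 = 100 person-hours, leaving 120.
Rank by impact score per hour: Tree Plant 23 > Park Build 22 > Tutoring 17 > Library 8 > Meals 7 > Coat Drive 5.
Tree Plant: +50 to 80 (cap) — 70 left.
Park Build has room for 110 more but only 70 remain, so it gets 80.
Total = 7×10 + 17×20 + 8×30 + 23×80 + 22×80 = 4250.

4250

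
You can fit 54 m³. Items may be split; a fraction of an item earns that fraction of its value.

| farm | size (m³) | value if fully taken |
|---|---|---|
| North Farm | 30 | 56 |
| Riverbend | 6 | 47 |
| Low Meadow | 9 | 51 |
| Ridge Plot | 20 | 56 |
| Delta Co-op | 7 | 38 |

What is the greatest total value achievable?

214.4

Sort by value density: Riverbend 47/6≈7.83, Low Meadow 51/9≈5.67, Delta Co-op 38/7≈5.43, Ridge Plot 56/20≈2.8, North Farm 56/30≈1.87.
Riverbend: take in full, 6 m³ for value 47 — 48 left.
All 9 m³ of Low Meadow fit (value 51) — 39 remain.
All 7 m³ of Delta Co-op fit (value 38) — 32 remain.
Ridge Plot: take in full, 20 m³ for value 56 — 12 left.
12 m³ left: a 12/30 share of North Farm gives 56×12/30 = 22.4.
Total value = 214.4.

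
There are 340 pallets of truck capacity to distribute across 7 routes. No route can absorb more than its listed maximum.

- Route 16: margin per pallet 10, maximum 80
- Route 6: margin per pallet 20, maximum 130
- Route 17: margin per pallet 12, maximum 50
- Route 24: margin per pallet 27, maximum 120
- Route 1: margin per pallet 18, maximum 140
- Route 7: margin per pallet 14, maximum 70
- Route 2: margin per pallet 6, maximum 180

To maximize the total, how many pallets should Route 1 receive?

90

Rank by margin per pallet: Route 24 27 > Route 6 20 > Route 1 18 > Route 7 14 > Route 17 12 > Route 16 10 > Route 2 6.
Route 24: +120 to 120 (cap) ; 220 left.
Route 6: +130 to 130 (cap) ; 90 left.
Route 1 has room for 140 but only 90 remain, so it gets 90.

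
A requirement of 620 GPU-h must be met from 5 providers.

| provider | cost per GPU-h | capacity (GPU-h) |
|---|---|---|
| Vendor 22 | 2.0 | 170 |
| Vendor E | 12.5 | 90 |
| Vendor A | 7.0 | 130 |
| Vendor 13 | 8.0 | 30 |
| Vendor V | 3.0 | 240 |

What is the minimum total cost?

Fill from the cheapest provider first.
Vendor 22 at 2.0: take all 170 GPU-h — 450 still needed.
Vendor V at 3.0: take all 240 GPU-h — 210 still needed.
Take 130 from Vendor A at 7.0 — need 80 more.
Take 30 from Vendor 13 at 8.0 — need 50 more.
Take 50 from Vendor E at 12.5 to finish.
Cost = 170×2.0 + 240×3.0 + 130×7.0 + 30×8.0 + 50×12.5 = 2835.

2835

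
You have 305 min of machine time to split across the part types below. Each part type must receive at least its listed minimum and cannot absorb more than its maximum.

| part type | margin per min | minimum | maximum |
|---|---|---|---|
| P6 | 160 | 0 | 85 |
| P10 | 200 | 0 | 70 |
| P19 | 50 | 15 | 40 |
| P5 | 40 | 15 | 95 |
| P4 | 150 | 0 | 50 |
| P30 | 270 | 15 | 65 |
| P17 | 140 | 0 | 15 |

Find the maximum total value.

Meeting every minimum uses 0+0+15+15+0+15+0 = 45 min, leaving 260.
Order the part types by margin per min: P30 270 > P10 200 > P6 160 > P4 150 > P17 140 > P19 50 > P5 40.
Give P30 50 more to hit its cap of 65 — 210 left.
Give P10 70 more to hit its cap of 70 — 140 left.
P6 takes 85 more to reach its cap of 85 — 55 left.
P4: +50 to 50 (cap) — 5 left.
P17 has room for 15 more but only 5 remain, so it gets 5.
Total = 160×85 + 200×70 + 50×15 + 40×15 + 150×50 + 270×65 + 140×5 = 54700.

54700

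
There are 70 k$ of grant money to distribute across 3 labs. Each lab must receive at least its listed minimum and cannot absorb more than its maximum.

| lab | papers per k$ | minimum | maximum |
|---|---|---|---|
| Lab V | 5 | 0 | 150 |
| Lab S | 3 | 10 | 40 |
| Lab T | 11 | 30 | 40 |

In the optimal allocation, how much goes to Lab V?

20

Meeting every minimum uses 0+10+30 = 40 k$, leaving 30.
Order the labs by papers per k$: Lab T 11 > Lab V 5 > Lab S 3.
Give Lab T 10 more to hit its cap of 40 ; 20 left.
Only 20 left; Lab V takes them to reach 20.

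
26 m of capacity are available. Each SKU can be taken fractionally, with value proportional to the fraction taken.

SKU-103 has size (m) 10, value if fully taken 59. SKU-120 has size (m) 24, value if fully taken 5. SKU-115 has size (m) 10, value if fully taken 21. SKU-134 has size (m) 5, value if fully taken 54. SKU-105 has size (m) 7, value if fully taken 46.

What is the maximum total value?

Sort by value density: SKU-134 54/5≈10.8, SKU-105 46/7≈6.57, SKU-103 59/10≈5.9, SKU-115 21/10≈2.1, SKU-120 5/24≈0.208.
SKU-134: take in full, 5 m for value 54 — 21 left.
All 7 m of SKU-105 fit (value 46) — 14 remain.
All 10 m of SKU-103 fit (value 59) — 4 remain.
4 m left: a 4/10 share of SKU-115 gives 21×4/10 = 8.4.
Total value = 167.4.

167.4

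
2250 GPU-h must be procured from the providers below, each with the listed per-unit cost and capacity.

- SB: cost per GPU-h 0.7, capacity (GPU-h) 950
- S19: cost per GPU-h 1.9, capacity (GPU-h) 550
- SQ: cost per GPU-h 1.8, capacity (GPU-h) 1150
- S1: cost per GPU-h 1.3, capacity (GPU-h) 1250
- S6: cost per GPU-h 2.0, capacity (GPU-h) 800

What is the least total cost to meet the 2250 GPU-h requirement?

Fill from the cheapest provider first.
Take 950 from SB at 0.7 → need 1300 more.
S1 (1.3): use full 1250 → 50 GPU-h to go.
SQ (1.8): take the remaining 50 → done.
S19, S6: unused.
Cost = 950×0.7 + 1250×1.3 + 50×1.8 = 2380.

2380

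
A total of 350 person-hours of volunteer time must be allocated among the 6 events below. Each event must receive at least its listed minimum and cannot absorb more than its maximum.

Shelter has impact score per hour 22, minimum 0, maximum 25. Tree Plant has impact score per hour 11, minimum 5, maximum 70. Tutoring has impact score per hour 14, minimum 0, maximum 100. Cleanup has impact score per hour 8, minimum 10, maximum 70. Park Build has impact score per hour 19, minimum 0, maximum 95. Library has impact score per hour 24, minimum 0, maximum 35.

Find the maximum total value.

Meeting every minimum uses 0+5+0+10+0+0 = 15 person-hours, leaving 335.
Order the events by impact score per hour: Library 24 > Shelter 22 > Park Build 19 > Tutoring 14 > Tree Plant 11 > Cleanup 8.
Library: +35 to 35 (cap) ; 300 left.
Shelter takes 25 more to reach its cap of 25 ; 275 left.
Park Build takes 95 more to reach its cap of 95 ; 180 left.
Tutoring takes 100 more to reach its cap of 100 ; 80 left.
Tree Plant takes 65 more to reach its cap of 70 ; 15 left.
Cleanup has room for 60 more but only 15 remain, so it gets 25.
Total = 22×25 + 11×70 + 14×100 + 8×25 + 19×95 + 24×35 = 5565.

5565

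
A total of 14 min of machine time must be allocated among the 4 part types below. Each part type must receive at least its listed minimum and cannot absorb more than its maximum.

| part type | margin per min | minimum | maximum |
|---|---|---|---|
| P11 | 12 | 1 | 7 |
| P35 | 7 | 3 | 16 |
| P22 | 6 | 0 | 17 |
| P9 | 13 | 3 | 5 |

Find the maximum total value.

158

Meeting every minimum uses 1+3+0+3 = 7 min, leaving 7.
Order the part types by margin per min: P9 13 > P11 12 > P35 7 > P22 6.
Give P9 2 more to hit its cap of 5 ; 5 left.
P11 has room for 6 more but only 5 remain, so it gets 6.
Total = 12×6 + 7×3 + 13×5 = 158.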